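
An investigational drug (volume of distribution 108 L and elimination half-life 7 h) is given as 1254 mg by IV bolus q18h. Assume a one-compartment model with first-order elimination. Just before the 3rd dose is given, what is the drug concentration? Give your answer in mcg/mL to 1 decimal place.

2.3 mcg/mL

f = (1/2)^(τ/t½) = (1/2)^(18/7) ≈ 0.1682.
C₀ = D/Vd = 1254/108 ≈ 11.611 mcg/mL.
Before the 3rd dose, 2 doses have been given. Superposition: Cmin = C₀·(f + f²).
≈ 11.611 × (0.1682 + 0.0283) ≈ 11.611 × 0.1965 ≈ 2.282 mcg/mL.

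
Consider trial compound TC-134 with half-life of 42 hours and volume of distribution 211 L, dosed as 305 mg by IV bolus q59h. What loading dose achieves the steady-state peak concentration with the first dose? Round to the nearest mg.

490 mg

f = (1/2)^(59/42) ≈ 0.377680; accumulation ratio R = 1/(1−f) ≈ 1.60689.
Loading dose to hit Cmax,ss on first dose: D_load = D_maint·R ≈ 305 × 1.60689 ≈ 490.10 mg.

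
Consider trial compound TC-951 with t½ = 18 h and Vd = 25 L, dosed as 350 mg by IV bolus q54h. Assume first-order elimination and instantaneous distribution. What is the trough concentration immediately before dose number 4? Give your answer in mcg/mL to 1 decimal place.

2.0 mcg/mL

f = (1/2)^(τ/t½) = (1/2)^(54/18) ≈ 0.1250.
C₀ = D/Vd = 350/25 ≈ 14.000 mcg/mL.
Before the 4th dose, 3 doses have been given. Superposition: Cmin = C₀·(f + f² + … + f^3).
≈ 14.000 × (0.1250 + 0.0156 + 0.0020) ≈ 14.000 × 0.1426 ≈ 1.996 mcg/mL.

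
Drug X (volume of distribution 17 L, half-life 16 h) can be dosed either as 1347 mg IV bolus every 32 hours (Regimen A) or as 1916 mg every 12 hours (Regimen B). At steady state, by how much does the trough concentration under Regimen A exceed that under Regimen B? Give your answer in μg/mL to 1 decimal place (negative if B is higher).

Regimen A: f = (1/2)^(32/16) ≈ 0.2500; Cmin,ss = (1347/17)·f/(1−f) ≈ 26.412 μg/mL.
Regimen B: f = (1/2)^(12/16) ≈ 0.5946; Cmin,ss = (1916/17)·f/(1−f) ≈ 165.306 μg/mL.
Difference ≈ 26.412 − 165.306 ≈ -138.894 μg/mL.

-138.9 μg/mL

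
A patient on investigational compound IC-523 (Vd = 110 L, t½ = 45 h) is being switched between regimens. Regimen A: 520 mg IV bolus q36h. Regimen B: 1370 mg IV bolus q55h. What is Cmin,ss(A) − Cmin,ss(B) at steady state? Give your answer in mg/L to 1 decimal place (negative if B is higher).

Regimen A: f = (1/2)^(36/45) ≈ 0.5743; Cmin,ss = (520/110)·f/(1−f) ≈ 6.377 mg/L.
Regimen B: f = (1/2)^(55/45) ≈ 0.4286; Cmin,ss = (1370/110)·f/(1−f) ≈ 9.342 mg/L.
Difference ≈ 6.377 − 9.342 ≈ -2.965 mg/L.

-3.0 mg/L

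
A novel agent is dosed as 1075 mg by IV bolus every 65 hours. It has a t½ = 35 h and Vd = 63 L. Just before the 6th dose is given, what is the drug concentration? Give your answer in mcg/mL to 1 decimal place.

6.5 mcg/mL

f = (1/2)^(τ/t½) = (1/2)^(65/35) ≈ 0.2760.
C₀ = D/Vd = 1075/63 ≈ 17.063 mcg/mL.
Before the 6th dose, 5 doses have been given. Superposition: Cmin = C₀·(f + f² + … + f^5).
≈ 17.063 × (0.2760 + 0.0762 + 0.0210 + 0.0058 + 0.0016) ≈ 17.063 × 0.3806 ≈ 6.494 mcg/mL.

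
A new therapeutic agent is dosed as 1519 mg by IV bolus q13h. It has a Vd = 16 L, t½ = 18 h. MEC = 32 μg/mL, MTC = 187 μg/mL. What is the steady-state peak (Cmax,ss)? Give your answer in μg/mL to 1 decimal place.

τ/t½ = 13/18 ≈ 0.72222, so fraction remaining f = (1/2)^(13/18) ≈ 0.6062.
At steady state, accumulation factor R = 1/(1 − e^(−kτ)) ≈ 2.5394.
Single-dose peak C₀ = D/Vd = 1519/16 ≈ 94.938 μg/mL.
Steady-state peak Cmax,ss = C₀·R ≈ 94.938 × 2.5394 ≈ 241.086 μg/mL.
Peak 241.1 μg/mL vs MTC 187 μg/mL: exceeds toxic threshold.

241.1 μg/mL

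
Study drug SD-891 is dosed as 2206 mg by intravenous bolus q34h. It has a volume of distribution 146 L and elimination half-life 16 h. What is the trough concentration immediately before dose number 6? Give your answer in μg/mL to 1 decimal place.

4.5 μg/mL

f = (1/2)^(τ/t½) = (1/2)^(34/16) ≈ 0.2293.
C₀ = D/Vd = 2206/146 ≈ 15.110 μg/mL.
Before the 6th dose, 5 doses have been given. Superposition: Cmin = C₀·(f + f² + … + f^5).
≈ 15.110 × (0.2293 + 0.0526 + 0.0121 + 0.0028 + 0.0006) ≈ 15.110 × 0.2974 ≈ 4.494 μg/mL.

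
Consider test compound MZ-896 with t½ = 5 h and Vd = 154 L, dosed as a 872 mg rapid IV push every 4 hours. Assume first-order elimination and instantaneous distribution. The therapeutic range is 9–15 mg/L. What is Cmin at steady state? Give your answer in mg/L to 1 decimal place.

7.6 mg/L

Over one 4-h interval, 4/5 ≈ 0.8 half-lives elapse, leaving f ≈ 0.5743 of each dose.
Accumulation ratio R = 1/(1 − f) ≈ 1/0.4257 ≈ 2.3491.
Single-dose peak C₀ = D/Vd = 872/154 ≈ 5.662 mg/L.
Cmax,ss = C₀/(1 − f) ≈ 5.662/0.4257 ≈ 13.300 mg/L.
One interval later, Cmin,ss = Cmax,ss·e^(−kτ) ≈ 13.300 × 0.5743 ≈ 7.638 mg/L.
Trough 7.6 mg/L vs MEC 9 mg/L: subtherapeutic.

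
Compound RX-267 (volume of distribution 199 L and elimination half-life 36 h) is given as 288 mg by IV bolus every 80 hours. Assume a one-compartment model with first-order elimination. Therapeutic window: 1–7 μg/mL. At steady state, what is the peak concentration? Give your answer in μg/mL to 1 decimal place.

1.8 μg/mL

Over one 80-h interval, 80/36 ≈ 2.2222 half-lives elapse, leaving f ≈ 0.2143 of each dose.
Accumulation ratio R = 1/(1 − f) ≈ 1/0.7857 ≈ 1.2728.
Single-dose peak C₀ = D/Vd = 288/199 ≈ 1.447 μg/mL.
Steady-state peak Cmax,ss = C₀·R ≈ 1.447 × 1.2728 ≈ 1.842 μg/mL.
Peak 1.8 μg/mL vs MTC 7 μg/mL: below toxic threshold.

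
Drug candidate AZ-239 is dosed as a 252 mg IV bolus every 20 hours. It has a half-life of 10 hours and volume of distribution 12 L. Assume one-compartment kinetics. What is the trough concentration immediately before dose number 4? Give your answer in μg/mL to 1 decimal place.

f = (1/2)^(τ/t½) = (1/2)^(20/10) ≈ 0.2500.
C₀ = D/Vd = 252/12 ≈ 21.000 μg/mL.
Before the 4th dose, 3 doses have been given. Superposition: Cmin = C₀·(f + f² + … + f^3).
≈ 21.000 × (0.2500 + 0.0625 + 0.0156) ≈ 21.000 × 0.3281 ≈ 6.890 μg/mL.

6.9 μg/mL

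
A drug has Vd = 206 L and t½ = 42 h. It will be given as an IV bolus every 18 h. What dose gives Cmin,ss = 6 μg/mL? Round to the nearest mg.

τ/t½ = 18/42 ≈ 0.42857, so f = (1/2)^(18/42) ≈ 0.742997.
Cmin,ss = (D/Vd)·f/(1−f), so D = Cmin,ss·Vd·(1−f)/f.
D = 6 × 206 × (1−f)/f ≈ 6 × 206 × 0.34590 ≈ 427.53 mg.

428 mg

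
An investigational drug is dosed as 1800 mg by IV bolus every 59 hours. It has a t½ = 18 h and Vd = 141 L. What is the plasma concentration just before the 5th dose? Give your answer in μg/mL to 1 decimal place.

f = (1/2)^(τ/t½) = (1/2)^(59/18) ≈ 0.1031.
C₀ = D/Vd = 1800/141 ≈ 12.766 μg/mL.
Before the 5th dose, 4 doses have been given. Superposition: Cmin = C₀·(f + f² + … + f^4).
≈ 12.766 × (0.1031 + 0.0106 + 0.0011 + 0.0001) ≈ 12.766 × 0.1149 ≈ 1.467 μg/mL.

1.5 μg/mL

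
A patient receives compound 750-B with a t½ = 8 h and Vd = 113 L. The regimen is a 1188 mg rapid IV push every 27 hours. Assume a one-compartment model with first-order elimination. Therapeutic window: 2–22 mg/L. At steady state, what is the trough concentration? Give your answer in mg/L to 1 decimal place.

1.1 mg/L

k = ln2/t½ = ln2/8 ≈ 0.086643 h⁻¹; fraction remaining f = e^(−kτ) = e^(−0.086643×27) ≈ 0.0964.
Single-dose peak C₀ = D/Vd = 1188/113 ≈ 10.513 mg/L.
Steady-state trough Cmin,ss = C₀·f/(1−f) ≈ 10.513 × 0.0964/0.9036 ≈ 1.122 mg/L.
Trough 1.1 mg/L vs MEC 2 mg/L: subtherapeutic.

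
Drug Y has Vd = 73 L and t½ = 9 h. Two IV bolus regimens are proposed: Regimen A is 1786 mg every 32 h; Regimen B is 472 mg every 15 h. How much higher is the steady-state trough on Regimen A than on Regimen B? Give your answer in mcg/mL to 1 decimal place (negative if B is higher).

Regimen A: f = (1/2)^(32/9) ≈ 0.0850; Cmin,ss = (1786/73)·f/(1−f) ≈ 2.273 mcg/mL.
Regimen B: f = (1/2)^(15/9) ≈ 0.3150; Cmin,ss = (472/73)·f/(1−f) ≈ 2.973 mcg/mL.
Difference ≈ 2.273 − 2.973 ≈ -0.700 mcg/mL.

-0.7 mcg/mL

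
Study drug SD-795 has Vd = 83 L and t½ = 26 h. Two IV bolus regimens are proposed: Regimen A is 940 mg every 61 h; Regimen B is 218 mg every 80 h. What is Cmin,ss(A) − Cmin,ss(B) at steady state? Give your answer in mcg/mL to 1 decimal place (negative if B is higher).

2.4 mcg/mL

Regimen A: f = (1/2)^(61/26) ≈ 0.1967; Cmin,ss = (940/83)·f/(1−f) ≈ 2.773 mcg/mL.
Regimen B: f = (1/2)^(80/26) ≈ 0.1185; Cmin,ss = (218/83)·f/(1−f) ≈ 0.353 mcg/mL.
Difference ≈ 2.773 − 0.353 ≈ 2.420 mcg/mL.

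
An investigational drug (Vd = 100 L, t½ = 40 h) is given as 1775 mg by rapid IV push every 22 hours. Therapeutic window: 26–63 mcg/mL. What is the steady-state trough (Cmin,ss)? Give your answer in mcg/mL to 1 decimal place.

τ/t½ = 22/40 ≈ 0.55, so fraction remaining f = (1/2)^(22/40) ≈ 0.6830.
Each bolus raises the concentration by D/Vd = 1775/100 ≈ 17.750 mcg/mL.
Steady-state trough Cmin,ss = C₀·f/(1−f) ≈ 17.750 × 0.6830/0.3170 ≈ 38.244 mcg/mL.
Trough 38.2 mcg/mL vs MEC 26 mcg/mL: adequate.

38.2 mcg/mL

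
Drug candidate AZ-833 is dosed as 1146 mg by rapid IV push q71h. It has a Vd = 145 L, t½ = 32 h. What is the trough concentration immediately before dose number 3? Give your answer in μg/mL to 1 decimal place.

f = (1/2)^(τ/t½) = (1/2)^(71/32) ≈ 0.2148.
C₀ = D/Vd = 1146/145 ≈ 7.903 μg/mL.
Before the 3rd dose, 2 doses have been given. Superposition: Cmin = C₀·(f + f²).
≈ 7.903 × (0.2148 + 0.0461) ≈ 7.903 × 0.2609 ≈ 2.062 μg/mL.

2.1 μg/mL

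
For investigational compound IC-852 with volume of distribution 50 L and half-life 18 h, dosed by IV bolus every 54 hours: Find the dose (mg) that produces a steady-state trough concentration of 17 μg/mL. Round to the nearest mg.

τ/t½ = 54/18 ≈ 3, so f = (1/2)^(54/18) ≈ 0.125000.
Cmin,ss = (D/Vd)·f/(1−f), so D = Cmin,ss·Vd·(1−f)/f.
D = 17 × 50 × (1−f)/f ≈ 17 × 50 × 7.00000 ≈ 5950.00 mg.

5950 mg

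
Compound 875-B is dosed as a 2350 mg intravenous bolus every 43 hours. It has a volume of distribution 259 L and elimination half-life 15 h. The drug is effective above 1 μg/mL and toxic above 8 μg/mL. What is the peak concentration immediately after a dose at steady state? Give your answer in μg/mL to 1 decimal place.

τ/t½ = 43/15 ≈ 2.8667, so fraction remaining f = (1/2)^(43/15) ≈ 0.1371.
Accumulation ratio R = 1/(1 − f) ≈ 1/0.8629 ≈ 1.1589.
Each bolus raises the concentration by D/Vd = 2350/259 ≈ 9.073 μg/mL.
Cmax,ss = C₀/(1 − f) ≈ 9.073/0.8629 ≈ 10.515 μg/mL.
Peak 10.5 μg/mL vs MTC 8 μg/mL: exceeds toxic threshold.

10.5 μg/mL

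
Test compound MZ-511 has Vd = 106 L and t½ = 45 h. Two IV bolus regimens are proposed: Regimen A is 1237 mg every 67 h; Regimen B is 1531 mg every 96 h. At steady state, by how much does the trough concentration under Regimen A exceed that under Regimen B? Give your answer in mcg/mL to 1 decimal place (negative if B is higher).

2.2 mcg/mL

Regimen A: f = (1/2)^(67/45) ≈ 0.3563; Cmin,ss = (1237/106)·f/(1−f) ≈ 6.459 mcg/mL.
Regimen B: f = (1/2)^(96/45) ≈ 0.2279; Cmin,ss = (1531/106)·f/(1−f) ≈ 4.263 mcg/mL.
Difference ≈ 6.459 − 4.263 ≈ 2.196 mcg/mL.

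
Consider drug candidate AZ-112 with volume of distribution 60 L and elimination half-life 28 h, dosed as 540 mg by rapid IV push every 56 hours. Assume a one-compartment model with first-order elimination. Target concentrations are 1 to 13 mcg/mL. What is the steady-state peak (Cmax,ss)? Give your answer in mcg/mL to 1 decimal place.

The dosing interval is 2 half-lives, so f = 2^(−2) = 0.25.
Accumulation ratio R = 1/(1 − f) = 1/0.75 = 4/3.
Single-dose peak C₀ = D/Vd = 540/60 = 9 mcg/mL.
Steady-state peak Cmax,ss = C₀·R = 9 × 4/3 ≈ 12.000 mcg/mL.
Peak 12.0 mcg/mL vs MTC 13 mcg/mL: below toxic threshold.

12.0 mcg/mL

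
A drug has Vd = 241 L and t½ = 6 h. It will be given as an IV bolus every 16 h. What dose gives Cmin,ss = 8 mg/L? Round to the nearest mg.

10314 mg

τ/t½ = 16/6 ≈ 2.6667, so f = (1/2)^(16/6) ≈ 0.157490.
Cmin,ss = (D/Vd)·f/(1−f), so D = Cmin,ss·Vd·(1−f)/f.
D = 8 × 241 × (1−f)/f ≈ 8 × 241 × 5.34961 ≈ 10314.05 mg.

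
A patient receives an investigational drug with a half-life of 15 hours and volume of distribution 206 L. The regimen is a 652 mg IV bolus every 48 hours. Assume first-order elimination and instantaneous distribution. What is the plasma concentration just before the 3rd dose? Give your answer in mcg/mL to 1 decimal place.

0.4 mcg/mL

f = (1/2)^(τ/t½) = (1/2)^(48/15) ≈ 0.1088.
C₀ = D/Vd = 652/206 ≈ 3.165 mcg/mL.
Before the 3rd dose, 2 doses have been given. Superposition: Cmin = C₀·(f + f²).
≈ 3.165 × (0.1088 + 0.0118) ≈ 3.165 × 0.1206 ≈ 0.382 mcg/mL.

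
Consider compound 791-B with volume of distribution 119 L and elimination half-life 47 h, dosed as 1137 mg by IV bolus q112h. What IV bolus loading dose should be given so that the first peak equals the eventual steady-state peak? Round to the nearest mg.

1407 mg

f = (1/2)^(112/47) ≈ 0.191713; accumulation ratio R = 1/(1−f) ≈ 1.23718.
Loading dose to hit Cmax,ss on first dose: D_load = D_maint·R ≈ 1137 × 1.23718 ≈ 1406.67 mg.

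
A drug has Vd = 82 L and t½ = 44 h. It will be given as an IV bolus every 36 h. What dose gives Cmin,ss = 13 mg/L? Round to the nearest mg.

τ/t½ = 36/44 ≈ 0.81818, so f = (1/2)^(36/44) ≈ 0.567156.
Cmin,ss = (D/Vd)·f/(1−f), so D = Cmin,ss·Vd·(1−f)/f.
D = 13 × 82 × (1−f)/f ≈ 13 × 82 × 0.76318 ≈ 813.55 mg.

814 mg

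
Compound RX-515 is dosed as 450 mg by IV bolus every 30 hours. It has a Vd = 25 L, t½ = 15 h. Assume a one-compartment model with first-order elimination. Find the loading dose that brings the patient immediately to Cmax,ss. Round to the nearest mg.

f = (1/2)^(30/15) ≈ 0.250000; accumulation ratio R = 1/(1−f) ≈ 1.33333.
Loading dose to hit Cmax,ss on first dose: D_load = D_maint·R ≈ 450 × 1.33333 ≈ 600.00 mg.

600 mg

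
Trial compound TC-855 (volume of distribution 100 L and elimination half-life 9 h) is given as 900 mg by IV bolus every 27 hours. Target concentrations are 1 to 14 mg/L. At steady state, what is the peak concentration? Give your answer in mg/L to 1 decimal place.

τ = 27 h = 3 half-lives, so f = (1/2)^3 = 0.125.
Accumulation ratio R = 1/(1 − f) = 1/0.875 = 8/7.
Single-dose peak C₀ = D/Vd = 900/100 = 9 mg/L.
Steady-state peak Cmax,ss = C₀·R = 9 × 8/7 ≈ 10.286 mg/L.
Peak 10.3 mg/L vs MTC 14 mg/L: below toxic threshold.

10.3 mg/L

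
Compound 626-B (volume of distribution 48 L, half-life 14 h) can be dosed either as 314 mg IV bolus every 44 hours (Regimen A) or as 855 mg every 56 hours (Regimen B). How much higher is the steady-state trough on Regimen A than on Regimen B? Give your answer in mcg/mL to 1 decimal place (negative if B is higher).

-0.4 mcg/mL

Regimen A: f = (1/2)^(44/14) ≈ 0.1132; Cmin,ss = (314/48)·f/(1−f) ≈ 0.835 mcg/mL.
Regimen B: f = (1/2)^(56/14) ≈ 0.0625; Cmin,ss = (855/48)·f/(1−f) ≈ 1.188 mcg/mL.
Difference ≈ 0.835 − 1.188 ≈ -0.353 mcg/mL.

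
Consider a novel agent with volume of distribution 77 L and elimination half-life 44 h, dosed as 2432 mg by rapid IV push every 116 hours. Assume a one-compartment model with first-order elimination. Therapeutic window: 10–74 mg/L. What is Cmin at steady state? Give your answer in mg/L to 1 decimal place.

6.1 mg/L

k = ln2/t½ = ln2/44 ≈ 0.015753 h⁻¹; fraction remaining f = e^(−kτ) = e^(−0.015753×116) ≈ 0.1608.
Accumulation ratio R = 1/(1 − f) ≈ 1/0.8392 ≈ 1.1916.
Single-dose peak C₀ = D/Vd = 2432/77 ≈ 31.584 mg/L.
Steady-state peak Cmax,ss = C₀·R ≈ 31.584 × 1.1916 ≈ 37.635 mg/L.
One interval later, Cmin,ss = Cmax,ss·e^(−kτ) ≈ 37.635 × 0.1608 ≈ 6.052 mg/L.
Trough 6.1 mg/L vs MEC 10 mg/L: subtherapeutic.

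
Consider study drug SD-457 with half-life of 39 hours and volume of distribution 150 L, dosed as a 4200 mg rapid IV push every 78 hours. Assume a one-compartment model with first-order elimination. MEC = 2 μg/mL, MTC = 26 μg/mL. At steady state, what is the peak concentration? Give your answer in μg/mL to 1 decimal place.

37.3 μg/mL

The dosing interval is 2 half-lives, so f = 2^(−2) = 0.25.
At steady state, R = 1/(1 − 0.25) = 4/3.
Single-dose peak C₀ = D/Vd = 4200/150 = 28 μg/mL.
Steady-state peak Cmax,ss = C₀·R = 28 × 4/3 ≈ 37.333 μg/mL.
Peak 37.3 μg/mL vs MTC 26 μg/mL: exceeds toxic threshold.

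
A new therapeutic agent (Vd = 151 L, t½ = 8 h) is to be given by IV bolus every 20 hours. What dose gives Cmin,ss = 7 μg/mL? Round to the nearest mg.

τ/t½ = 20/8 ≈ 2.5, so f = (1/2)^(20/8) ≈ 0.176777.
Cmin,ss = (D/Vd)·f/(1−f), so D = Cmin,ss·Vd·(1−f)/f.
D = 7 × 151 × (1−f)/f ≈ 7 × 151 × 4.65684 ≈ 4922.28 mg.

4922 mg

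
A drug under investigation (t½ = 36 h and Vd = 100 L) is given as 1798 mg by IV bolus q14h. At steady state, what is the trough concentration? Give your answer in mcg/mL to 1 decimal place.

58.1 mcg/mL

k = ln2/t½ = ln2/36 ≈ 0.019254 h⁻¹; fraction remaining f = e^(−kτ) = e^(−0.019254×14) ≈ 0.7637.
Accumulation ratio R = 1/(1 − f) ≈ 1/0.2363 ≈ 4.2319.
Single-dose peak C₀ = D/Vd = 1798/100 ≈ 17.980 mcg/mL.
Cmax,ss = C₀/(1 − f) ≈ 17.980/0.2363 ≈ 76.090 mcg/mL.
One interval later, Cmin,ss = Cmax,ss·e^(−kτ) ≈ 76.090 × 0.7637 ≈ 58.110 mcg/mL.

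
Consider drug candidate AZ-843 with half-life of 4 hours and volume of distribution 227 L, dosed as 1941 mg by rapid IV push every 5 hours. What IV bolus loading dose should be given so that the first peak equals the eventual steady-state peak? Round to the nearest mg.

3349 mg

f = (1/2)^(5/4) ≈ 0.420448; accumulation ratio R = 1/(1−f) ≈ 1.72547.
Loading dose to hit Cmax,ss on first dose: D_load = D_maint·R ≈ 1941 × 1.72547 ≈ 3349.14 mg.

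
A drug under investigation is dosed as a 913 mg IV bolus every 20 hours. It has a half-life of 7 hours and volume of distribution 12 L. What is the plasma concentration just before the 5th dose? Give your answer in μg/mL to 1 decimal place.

12.2 μg/mL

f = (1/2)^(τ/t½) = (1/2)^(20/7) ≈ 0.1380.
C₀ = D/Vd = 913/12 ≈ 76.083 μg/mL.
Before the 5th dose, 4 doses have been given. Superposition: Cmin = C₀·(f + f² + … + f^4).
≈ 76.083 × (0.1380 + 0.0190 + 0.0026 + 0.0004) ≈ 76.083 × 0.1600 ≈ 12.173 μg/mL.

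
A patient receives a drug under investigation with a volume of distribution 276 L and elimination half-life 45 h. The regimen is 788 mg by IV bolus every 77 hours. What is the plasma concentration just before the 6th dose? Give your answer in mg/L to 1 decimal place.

1.3 mg/L

f = (1/2)^(τ/t½) = (1/2)^(77/45) ≈ 0.3054.
C₀ = D/Vd = 788/276 ≈ 2.855 mg/L.
Before the 6th dose, 5 doses have been given. Superposition: Cmin = C₀·(f + f² + … + f^5).
≈ 2.855 × (0.3054 + 0.0933 + 0.0285 + 0.0087 + 0.0027) ≈ 2.855 × 0.4386 ≈ 1.252 mg/L.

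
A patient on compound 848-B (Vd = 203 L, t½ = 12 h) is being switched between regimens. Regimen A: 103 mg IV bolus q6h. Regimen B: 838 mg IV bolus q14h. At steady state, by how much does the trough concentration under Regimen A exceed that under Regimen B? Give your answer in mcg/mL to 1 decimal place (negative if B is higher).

Regimen A: f = (1/2)^(6/12) ≈ 0.7071; Cmin,ss = (103/203)·f/(1−f) ≈ 1.225 mcg/mL.
Regimen B: f = (1/2)^(14/12) ≈ 0.4454; Cmin,ss = (838/203)·f/(1−f) ≈ 3.315 mcg/mL.
Difference ≈ 1.225 − 3.315 ≈ -2.090 mcg/mL.

-2.1 mcg/mL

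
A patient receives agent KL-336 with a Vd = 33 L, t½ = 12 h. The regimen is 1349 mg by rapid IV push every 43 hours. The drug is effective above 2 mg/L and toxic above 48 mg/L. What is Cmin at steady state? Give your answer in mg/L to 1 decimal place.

3.7 mg/L

Over one 43-h interval, 43/12 ≈ 3.5833 half-lives elapse, leaving f ≈ 0.0834 of each dose.
At steady state, accumulation factor R = 1/(1 − e^(−kτ)) ≈ 1.0910.
Each bolus raises the concentration by D/Vd = 1349/33 ≈ 40.879 mg/L.
Cmax,ss = C₀/(1 − f) ≈ 40.879/0.9166 ≈ 44.599 mg/L.
Steady-state trough Cmin,ss = Cmax,ss·f ≈ 44.599 × 0.0834 ≈ 3.720 mg/L.
Trough 3.7 mg/L vs MEC 2 mg/L: adequate.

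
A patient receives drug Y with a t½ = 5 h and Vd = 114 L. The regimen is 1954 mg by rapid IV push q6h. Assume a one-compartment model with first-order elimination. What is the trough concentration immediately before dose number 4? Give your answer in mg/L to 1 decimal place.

12.1 mg/L

f = (1/2)^(τ/t½) = (1/2)^(6/5) ≈ 0.4353.
C₀ = D/Vd = 1954/114 ≈ 17.140 mg/L.
Before the 4th dose, 3 doses have been given. Superposition: Cmin = C₀·(f + f² + … + f^3).
≈ 17.140 × (0.4353 + 0.1895 + 0.0825) ≈ 17.140 × 0.7073 ≈ 12.123 mg/L.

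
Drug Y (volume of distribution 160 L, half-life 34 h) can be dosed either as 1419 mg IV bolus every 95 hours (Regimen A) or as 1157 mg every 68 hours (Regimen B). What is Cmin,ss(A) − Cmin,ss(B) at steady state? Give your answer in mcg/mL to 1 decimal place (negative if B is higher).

Regimen A: f = (1/2)^(95/34) ≈ 0.1442; Cmin,ss = (1419/160)·f/(1−f) ≈ 1.494 mcg/mL.
Regimen B: f = (1/2)^(68/34) ≈ 0.2500; Cmin,ss = (1157/160)·f/(1−f) ≈ 2.410 mcg/mL.
Difference ≈ 1.494 − 2.410 ≈ -0.916 mcg/mL.

-0.9 mcg/mL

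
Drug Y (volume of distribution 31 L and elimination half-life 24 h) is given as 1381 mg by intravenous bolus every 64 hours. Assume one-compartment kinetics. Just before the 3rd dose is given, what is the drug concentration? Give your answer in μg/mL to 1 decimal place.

8.1 μg/mL

f = (1/2)^(τ/t½) = (1/2)^(64/24) ≈ 0.1575.
C₀ = D/Vd = 1381/31 ≈ 44.548 μg/mL.
Before the 3rd dose, 2 doses have been given. Superposition: Cmin = C₀·(f + f²).
≈ 44.548 × (0.1575 + 0.0248) ≈ 44.548 × 0.1823 ≈ 8.121 μg/mL.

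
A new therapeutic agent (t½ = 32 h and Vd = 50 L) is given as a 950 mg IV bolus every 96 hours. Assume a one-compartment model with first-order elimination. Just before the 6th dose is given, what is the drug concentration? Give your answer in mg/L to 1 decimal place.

f = (1/2)^(τ/t½) = (1/2)^(96/32) ≈ 0.1250.
C₀ = D/Vd = 950/50 ≈ 19.000 mg/L.
Before the 6th dose, 5 doses have been given. Superposition: Cmin = C₀·(f + f² + … + f^5).
≈ 19.000 × (0.1250 + 0.0156 + 0.0020 + 0.0002 + 0.0000) ≈ 19.000 × 0.1428 ≈ 2.713 mg/L.

2.7 mg/L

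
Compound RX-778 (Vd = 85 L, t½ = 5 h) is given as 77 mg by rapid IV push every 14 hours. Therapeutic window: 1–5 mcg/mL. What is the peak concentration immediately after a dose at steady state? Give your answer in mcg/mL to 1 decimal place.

1.1 mcg/mL

Over one 14-h interval, 14/5 ≈ 2.8 half-lives elapse, leaving f ≈ 0.1436 of each dose.
Accumulation ratio R = 1/(1 − f) ≈ 1/0.8564 ≈ 1.1677.
Each bolus raises the concentration by D/Vd = 77/85 ≈ 0.906 mcg/mL.
Steady-state peak Cmax,ss = C₀·R ≈ 0.906 × 1.1677 ≈ 1.058 mcg/mL.
Peak 1.1 mcg/mL vs MTC 5 mcg/mL: below toxic threshold.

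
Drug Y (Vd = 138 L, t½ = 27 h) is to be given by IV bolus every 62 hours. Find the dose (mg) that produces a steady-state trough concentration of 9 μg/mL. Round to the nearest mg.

τ/t½ = 62/27 ≈ 2.2963, so f = (1/2)^(62/27) ≈ 0.203585.
Cmin,ss = (D/Vd)·f/(1−f), so D = Cmin,ss·Vd·(1−f)/f.
D = 9 × 138 × (1−f)/f ≈ 9 × 138 × 3.91195 ≈ 4858.64 mg.

4859 mg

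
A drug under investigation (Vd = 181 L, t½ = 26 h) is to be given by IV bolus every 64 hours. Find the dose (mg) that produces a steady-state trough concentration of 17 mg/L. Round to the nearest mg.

τ/t½ = 64/26 ≈ 2.4615, so f = (1/2)^(64/26) ≈ 0.181553.
Cmin,ss = (D/Vd)·f/(1−f), so D = Cmin,ss·Vd·(1−f)/f.
D = 17 × 181 × (1−f)/f ≈ 17 × 181 × 4.50803 ≈ 13871.21 mg.

13871 mg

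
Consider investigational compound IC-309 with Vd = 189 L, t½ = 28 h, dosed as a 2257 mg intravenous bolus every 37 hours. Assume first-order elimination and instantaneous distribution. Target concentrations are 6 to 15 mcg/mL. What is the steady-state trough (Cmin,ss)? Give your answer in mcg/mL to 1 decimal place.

τ/t½ = 37/28 ≈ 1.3214, so fraction remaining f = (1/2)^(37/28) ≈ 0.4001.
At steady state, accumulation factor R = 1/(1 − e^(−kτ)) ≈ 1.6669.
Single-dose peak C₀ = D/Vd = 2257/189 ≈ 11.942 mcg/mL.
Cmax,ss = C₀/(1 − f) ≈ 11.942/0.5999 ≈ 19.907 mcg/mL.
Steady-state trough Cmin,ss = Cmax,ss·f ≈ 19.907 × 0.4001 ≈ 7.965 mcg/mL.
Trough 8.0 mcg/mL vs MEC 6 mcg/mL: adequate.

8.0 mcg/mL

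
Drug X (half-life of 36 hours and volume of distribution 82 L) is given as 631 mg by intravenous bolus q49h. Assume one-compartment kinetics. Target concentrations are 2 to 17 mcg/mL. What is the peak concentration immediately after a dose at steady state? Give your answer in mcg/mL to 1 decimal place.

12.6 mcg/mL

k = ln2/t½ = ln2/36 ≈ 0.019254 h⁻¹; fraction remaining f = e^(−kτ) = e^(−0.019254×49) ≈ 0.3893.
Accumulation ratio R = 1/(1 − f) ≈ 1/0.6107 ≈ 1.6375.
Each bolus raises the concentration by D/Vd = 631/82 ≈ 7.695 mcg/mL.
Steady-state peak Cmax,ss = C₀·R ≈ 7.695 × 1.6375 ≈ 12.601 mcg/mL.
Peak 12.6 mcg/mL vs MTC 17 mcg/mL: below toxic threshold.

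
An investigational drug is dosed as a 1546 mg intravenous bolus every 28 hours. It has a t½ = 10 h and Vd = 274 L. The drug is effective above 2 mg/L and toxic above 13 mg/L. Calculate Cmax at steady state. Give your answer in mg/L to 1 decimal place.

6.6 mg/L

k = ln2/t½ = ln2/10 ≈ 0.069315 h⁻¹; fraction remaining f = e^(−kτ) = e^(−0.069315×28) ≈ 0.1436.
At steady state, accumulation factor R = 1/(1 − e^(−kτ)) ≈ 1.1677.
Single-dose peak C₀ = D/Vd = 1546/274 ≈ 5.642 mg/L.
Steady-state peak Cmax,ss = C₀·R ≈ 5.642 × 1.1677 ≈ 6.588 mg/L.
Peak 6.6 mg/L vs MTC 13 mg/L: below toxic threshold.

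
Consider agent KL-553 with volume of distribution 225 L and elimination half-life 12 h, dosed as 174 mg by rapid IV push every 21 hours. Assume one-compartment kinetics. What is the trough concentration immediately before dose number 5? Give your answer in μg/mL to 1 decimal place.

0.3 μg/mL

f = (1/2)^(τ/t½) = (1/2)^(21/12) ≈ 0.2973.
C₀ = D/Vd = 174/225 ≈ 0.773 μg/mL.
Before the 5th dose, 4 doses have been given. Superposition: Cmin = C₀·(f + f² + … + f^4).
≈ 0.773 × (0.2973 + 0.0884 + 0.0263 + 0.0078) ≈ 0.773 × 0.4198 ≈ 0.325 μg/mL.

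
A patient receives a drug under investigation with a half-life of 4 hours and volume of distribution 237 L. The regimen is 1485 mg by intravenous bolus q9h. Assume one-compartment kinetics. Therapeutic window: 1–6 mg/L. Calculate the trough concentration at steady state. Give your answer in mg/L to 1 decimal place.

1.7 mg/L

Over one 9-h interval, 9/4 ≈ 2.25 half-lives elapse, leaving f ≈ 0.2102 of each dose.
Each bolus raises the concentration by D/Vd = 1485/237 ≈ 6.266 mg/L.
Steady-state trough Cmin,ss = C₀·f/(1−f) ≈ 6.266 × 0.2102/0.7898 ≈ 1.668 mg/L.
Trough 1.7 mg/L vs MEC 1 mg/L: adequate.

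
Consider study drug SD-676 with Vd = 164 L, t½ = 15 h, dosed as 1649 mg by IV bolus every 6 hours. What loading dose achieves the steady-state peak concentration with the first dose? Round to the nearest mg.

6810 mg

f = (1/2)^(6/15) ≈ 0.757858; accumulation ratio R = 1/(1−f) ≈ 4.12981.
Loading dose to hit Cmax,ss on first dose: D_load = D_maint·R ≈ 1649 × 4.12981 ≈ 6810.06 mg.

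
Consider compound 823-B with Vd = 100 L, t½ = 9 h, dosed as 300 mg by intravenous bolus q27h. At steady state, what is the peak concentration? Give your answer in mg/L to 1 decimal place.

3.4 mg/L

τ = 27 h = 3 half-lives, so f = (1/2)^3 = 0.125.
At steady state, R = 1/(1 − 0.125) = 8/7.
Single-dose peak C₀ = D/Vd = 300/100 = 3 mg/L.
Steady-state peak Cmax,ss = C₀·R = 3 × 8/7 ≈ 3.429 mg/L.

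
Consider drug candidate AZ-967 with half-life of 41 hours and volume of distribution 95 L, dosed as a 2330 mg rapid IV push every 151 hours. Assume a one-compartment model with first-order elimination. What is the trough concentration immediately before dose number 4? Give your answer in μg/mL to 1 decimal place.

f = (1/2)^(τ/t½) = (1/2)^(151/41) ≈ 0.0779.
C₀ = D/Vd = 2330/95 ≈ 24.526 μg/mL.
Before the 4th dose, 3 doses have been given. Superposition: Cmin = C₀·(f + f² + … + f^3).
≈ 24.526 × (0.0779 + 0.0061 + 0.0005) ≈ 24.526 × 0.0845 ≈ 2.072 μg/mL.

2.1 μg/mL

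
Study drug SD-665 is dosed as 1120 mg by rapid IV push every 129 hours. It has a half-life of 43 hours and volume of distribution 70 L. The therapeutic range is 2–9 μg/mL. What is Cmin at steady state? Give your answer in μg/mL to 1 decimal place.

The dosing interval is 3 half-lives, so f = 2^(−3) = 0.125.
At steady state, R = 1/(1 − 0.125) = 8/7.
Single-dose peak C₀ = D/Vd = 1120/70 = 16 μg/mL.
Steady-state peak Cmax,ss = C₀·R = 16 × 8/7 ≈ 18.286 μg/mL.
Steady-state trough Cmin,ss = Cmax,ss·f ≈ 18.286 × 0.125 ≈ 2.286 μg/mL.
Trough 2.3 μg/mL vs MEC 2 μg/mL: adequate.

2.3 μg/mL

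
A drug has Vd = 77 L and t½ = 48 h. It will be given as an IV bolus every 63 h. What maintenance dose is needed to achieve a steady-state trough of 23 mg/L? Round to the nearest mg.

2628 mg

τ/t½ = 63/48 ≈ 1.3125, so f = (1/2)^(63/48) ≈ 0.402623.
Cmin,ss = (D/Vd)·f/(1−f), so D = Cmin,ss·Vd·(1−f)/f.
D = 23 × 77 × (1−f)/f ≈ 23 × 77 × 1.48371 ≈ 2627.65 mg.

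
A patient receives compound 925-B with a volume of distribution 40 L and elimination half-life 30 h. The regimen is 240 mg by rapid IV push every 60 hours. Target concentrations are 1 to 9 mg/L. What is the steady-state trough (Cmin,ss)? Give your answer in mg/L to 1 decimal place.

The dosing interval is 2 half-lives, so f = 2^(−2) = 0.25.
At steady state, R = 1/(1 − 0.25) = 4/3.
Single-dose peak C₀ = D/Vd = 240/40 = 6 mg/L.
Steady-state peak Cmax,ss = C₀·R = 6 × 4/3 ≈ 8.000 mg/L.
Steady-state trough Cmin,ss = Cmax,ss·f ≈ 8.000 × 0.25 ≈ 2.000 mg/L.
Trough 2.0 mg/L vs MEC 1 mg/L: adequate.

2.0 mg/L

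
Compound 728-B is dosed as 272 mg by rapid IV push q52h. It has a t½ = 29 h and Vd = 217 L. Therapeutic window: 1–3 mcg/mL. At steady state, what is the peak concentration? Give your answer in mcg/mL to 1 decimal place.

1.8 mcg/mL

Over one 52-h interval, 52/29 ≈ 1.7931 half-lives elapse, leaving f ≈ 0.2886 of each dose.
At steady state, accumulation factor R = 1/(1 − e^(−kτ)) ≈ 1.4057.
Each bolus raises the concentration by D/Vd = 272/217 ≈ 1.253 mcg/mL.
Steady-state peak Cmax,ss = C₀·R ≈ 1.253 × 1.4057 ≈ 1.761 mcg/mL.
Peak 1.8 mcg/mL vs MTC 3 mcg/mL: below toxic threshold.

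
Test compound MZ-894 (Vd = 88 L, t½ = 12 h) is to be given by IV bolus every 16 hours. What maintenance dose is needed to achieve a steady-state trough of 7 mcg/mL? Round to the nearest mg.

τ/t½ = 16/12 ≈ 1.3333, so f = (1/2)^(16/12) ≈ 0.396850.
Cmin,ss = (D/Vd)·f/(1−f), so D = Cmin,ss·Vd·(1−f)/f.
D = 7 × 88 × (1−f)/f ≈ 7 × 88 × 1.51984 ≈ 936.22 mg.

936 mg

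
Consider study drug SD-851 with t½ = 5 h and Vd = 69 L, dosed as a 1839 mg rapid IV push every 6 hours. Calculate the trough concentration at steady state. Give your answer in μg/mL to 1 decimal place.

Over one 6-h interval, 6/5 ≈ 1.2 half-lives elapse, leaving f ≈ 0.4353 of each dose.
Single-dose peak C₀ = D/Vd = 1839/69 ≈ 26.652 μg/mL.
Steady-state trough Cmin,ss = C₀·f/(1−f) ≈ 26.652 × 0.4353/0.5647 ≈ 20.545 μg/mL.

20.5 μg/mL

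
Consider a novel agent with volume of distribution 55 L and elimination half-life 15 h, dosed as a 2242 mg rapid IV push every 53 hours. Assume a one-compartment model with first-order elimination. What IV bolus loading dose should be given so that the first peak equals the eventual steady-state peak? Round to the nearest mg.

2454 mg

f = (1/2)^(53/15) ≈ 0.086370; accumulation ratio R = 1/(1−f) ≈ 1.09453.
Loading dose to hit Cmax,ss on first dose: D_load = D_maint·R ≈ 2242 × 1.09453 ≈ 2453.94 mg.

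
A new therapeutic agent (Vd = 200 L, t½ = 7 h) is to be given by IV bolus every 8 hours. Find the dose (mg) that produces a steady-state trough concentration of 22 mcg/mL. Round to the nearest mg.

5316 mg

τ/t½ = 8/7 ≈ 1.1429, so f = (1/2)^(8/7) ≈ 0.452862.
Cmin,ss = (D/Vd)·f/(1−f), so D = Cmin,ss·Vd·(1−f)/f.
D = 22 × 200 × (1−f)/f ≈ 22 × 200 × 1.20818 ≈ 5315.99 mg.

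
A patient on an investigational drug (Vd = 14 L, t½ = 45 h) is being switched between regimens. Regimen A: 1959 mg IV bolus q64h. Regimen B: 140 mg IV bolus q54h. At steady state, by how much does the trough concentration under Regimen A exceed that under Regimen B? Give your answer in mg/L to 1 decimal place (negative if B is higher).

Regimen A: f = (1/2)^(64/45) ≈ 0.3731; Cmin,ss = (1959/14)·f/(1−f) ≈ 83.279 mg/L.
Regimen B: f = (1/2)^(54/45) ≈ 0.4353; Cmin,ss = (140/14)·f/(1−f) ≈ 7.709 mg/L.
Difference ≈ 83.279 − 7.709 ≈ 75.570 mg/L.

75.6 mg/L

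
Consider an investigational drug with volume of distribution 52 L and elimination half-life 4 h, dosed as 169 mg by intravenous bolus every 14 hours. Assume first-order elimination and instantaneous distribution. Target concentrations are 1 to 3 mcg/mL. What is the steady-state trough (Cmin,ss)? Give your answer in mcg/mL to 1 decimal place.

τ/t½ = 14/4 ≈ 3.5, so fraction remaining f = (1/2)^(14/4) ≈ 0.0884.
Each bolus raises the concentration by D/Vd = 169/52 ≈ 3.250 mcg/mL.
Steady-state trough Cmin,ss = C₀·f/(1−f) ≈ 3.250 × 0.0884/0.9116 ≈ 0.315 mcg/mL.
Trough 0.3 mcg/mL vs MEC 1 mcg/mL: subtherapeutic.

0.3 mcg/mL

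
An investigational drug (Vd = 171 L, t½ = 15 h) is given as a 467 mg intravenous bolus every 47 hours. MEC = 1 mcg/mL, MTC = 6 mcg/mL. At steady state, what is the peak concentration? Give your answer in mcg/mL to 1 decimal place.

3.1 mcg/mL

Over one 47-h interval, 47/15 ≈ 3.1333 half-lives elapse, leaving f ≈ 0.1140 of each dose.
Accumulation ratio R = 1/(1 − f) ≈ 1/0.8860 ≈ 1.1287.
Single-dose peak C₀ = D/Vd = 467/171 ≈ 2.731 mcg/mL.
Steady-state peak Cmax,ss = C₀·R ≈ 2.731 × 1.1287 ≈ 3.082 mcg/mL.
Peak 3.1 mcg/mL vs MTC 6 mcg/mL: below toxic threshold.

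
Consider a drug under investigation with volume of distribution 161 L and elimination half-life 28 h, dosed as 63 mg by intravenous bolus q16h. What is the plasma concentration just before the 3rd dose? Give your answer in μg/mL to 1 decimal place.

f = (1/2)^(τ/t½) = (1/2)^(16/28) ≈ 0.6730.
C₀ = D/Vd = 63/161 ≈ 0.391 μg/mL.
Before the 3rd dose, 2 doses have been given. Superposition: Cmin = C₀·(f + f²).
≈ 0.391 × (0.6730 + 0.4529) ≈ 0.391 × 1.1259 ≈ 0.440 μg/mL.

0.4 μg/mL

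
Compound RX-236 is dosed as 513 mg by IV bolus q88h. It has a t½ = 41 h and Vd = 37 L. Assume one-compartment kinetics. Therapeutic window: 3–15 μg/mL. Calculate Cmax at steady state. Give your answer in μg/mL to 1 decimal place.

17.9 μg/mL

k = ln2/t½ = ln2/41 ≈ 0.016906 h⁻¹; fraction remaining f = e^(−kτ) = e^(−0.016906×88) ≈ 0.2259.
Accumulation ratio R = 1/(1 − f) ≈ 1/0.7741 ≈ 1.2918.
Single-dose peak C₀ = D/Vd = 513/37 ≈ 13.865 μg/mL.
Steady-state peak Cmax,ss = C₀·R ≈ 13.865 × 1.2918 ≈ 17.911 μg/mL.
Peak 17.9 μg/mL vs MTC 15 μg/mL: exceeds toxic threshold.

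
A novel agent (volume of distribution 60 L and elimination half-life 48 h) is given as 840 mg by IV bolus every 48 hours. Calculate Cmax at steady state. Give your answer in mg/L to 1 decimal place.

28.0 mg/L

τ = 48 h = 1 half-life, so f = (1/2)^1 = 0.5.
Accumulation ratio R = 1/(1 − f) = 1/0.5 = 2/1.
Single-dose peak C₀ = D/Vd = 840/60 = 14 mg/L.
Steady-state peak Cmax,ss = C₀·R = 14 × 2/1 ≈ 28.000 mg/L.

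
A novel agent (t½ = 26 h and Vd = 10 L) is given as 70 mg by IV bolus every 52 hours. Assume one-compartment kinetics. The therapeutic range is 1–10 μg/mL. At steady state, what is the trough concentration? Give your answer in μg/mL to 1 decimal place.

τ = 52 h = 2 half-lives, so f = (1/2)^2 = 0.25.
Accumulation ratio R = 1/(1 − f) = 1/0.75 = 4/3.
Single-dose peak C₀ = D/Vd = 70/10 = 7 μg/mL.
Steady-state peak Cmax,ss = C₀·R = 7 × 4/3 ≈ 9.333 μg/mL.
Steady-state trough Cmin,ss = Cmax,ss·f ≈ 9.333 × 0.25 ≈ 2.333 μg/mL.
Trough 2.3 μg/mL vs MEC 1 μg/mL: adequate.

2.3 μg/mL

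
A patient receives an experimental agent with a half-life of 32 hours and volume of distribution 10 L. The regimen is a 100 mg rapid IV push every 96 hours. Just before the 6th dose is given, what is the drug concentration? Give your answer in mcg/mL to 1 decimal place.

f = (1/2)^(τ/t½) = (1/2)^(96/32) ≈ 0.1250.
C₀ = D/Vd = 100/10 ≈ 10.000 mcg/mL.
Before the 6th dose, 5 doses have been given. Superposition: Cmin = C₀·(f + f² + … + f^5).
≈ 10.000 × (0.1250 + 0.0156 + 0.0020 + 0.0002 + 0.0000) ≈ 10.000 × 0.1428 ≈ 1.428 mcg/mL.

1.4 mcg/mL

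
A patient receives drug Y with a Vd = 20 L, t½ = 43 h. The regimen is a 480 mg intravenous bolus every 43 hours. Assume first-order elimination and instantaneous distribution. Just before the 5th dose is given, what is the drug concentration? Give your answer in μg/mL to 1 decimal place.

f = (1/2)^(τ/t½) = (1/2)^(43/43) ≈ 0.5000.
C₀ = D/Vd = 480/20 ≈ 24.000 μg/mL.
Before the 5th dose, 4 doses have been given. Superposition: Cmin = C₀·(f + f² + … + f^4).
≈ 24.000 × (0.5000 + 0.2500 + 0.1250 + 0.0625) ≈ 24.000 × 0.9375 ≈ 22.500 μg/mL.

22.5 μg/mL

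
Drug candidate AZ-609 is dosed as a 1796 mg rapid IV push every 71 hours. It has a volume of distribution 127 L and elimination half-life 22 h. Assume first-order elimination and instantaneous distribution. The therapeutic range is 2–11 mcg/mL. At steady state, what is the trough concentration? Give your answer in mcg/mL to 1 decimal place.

Over one 71-h interval, 71/22 ≈ 3.2273 half-lives elapse, leaving f ≈ 0.1068 of each dose.
At steady state, accumulation factor R = 1/(1 − e^(−kτ)) ≈ 1.1196.
Single-dose peak C₀ = D/Vd = 1796/127 ≈ 14.142 mcg/mL.
Steady-state peak Cmax,ss = C₀·R ≈ 14.142 × 1.1196 ≈ 15.833 mcg/mL.
One interval later, Cmin,ss = Cmax,ss·e^(−kτ) ≈ 15.833 × 0.1068 ≈ 1.691 mcg/mL.
Trough 1.7 mcg/mL vs MEC 2 mcg/mL: subtherapeutic.

1.7 mcg/mL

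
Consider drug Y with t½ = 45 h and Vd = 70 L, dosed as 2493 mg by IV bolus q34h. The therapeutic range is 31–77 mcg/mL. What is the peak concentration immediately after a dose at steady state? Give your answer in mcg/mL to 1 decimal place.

87.4 mcg/mL

k = ln2/t½ = ln2/45 ≈ 0.015403 h⁻¹; fraction remaining f = e^(−kτ) = e^(−0.015403×34) ≈ 0.5923.
At steady state, accumulation factor R = 1/(1 − e^(−kτ)) ≈ 2.4528.
Single-dose peak C₀ = D/Vd = 2493/70 ≈ 35.614 mcg/mL.
Cmax,ss = C₀/(1 − f) ≈ 35.614/0.4077 ≈ 87.353 mcg/mL.
Peak 87.4 mcg/mL vs MTC 77 mcg/mL: exceeds toxic threshold.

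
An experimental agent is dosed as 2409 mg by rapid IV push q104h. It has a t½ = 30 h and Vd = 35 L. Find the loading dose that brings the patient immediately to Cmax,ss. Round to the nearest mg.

2649 mg

f = (1/2)^(104/30) ≈ 0.090454; accumulation ratio R = 1/(1−f) ≈ 1.09945.
Loading dose to hit Cmax,ss on first dose: D_load = D_maint·R ≈ 2409 × 1.09945 ≈ 2648.58 mg.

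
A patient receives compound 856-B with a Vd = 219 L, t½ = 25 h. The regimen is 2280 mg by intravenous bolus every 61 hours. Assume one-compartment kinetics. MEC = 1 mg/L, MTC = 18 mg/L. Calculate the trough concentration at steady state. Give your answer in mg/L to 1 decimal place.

2.4 mg/L

Over one 61-h interval, 61/25 ≈ 2.44 half-lives elapse, leaving f ≈ 0.1843 of each dose.
At steady state, accumulation factor R = 1/(1 − e^(−kτ)) ≈ 1.2259.
Each bolus raises the concentration by D/Vd = 2280/219 ≈ 10.411 mg/L.
Steady-state peak Cmax,ss = C₀·R ≈ 10.411 × 1.2259 ≈ 12.763 mg/L.
Steady-state trough Cmin,ss = Cmax,ss·f ≈ 12.763 × 0.1843 ≈ 2.352 mg/L.
Trough 2.4 mg/L vs MEC 1 mg/L: adequate.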